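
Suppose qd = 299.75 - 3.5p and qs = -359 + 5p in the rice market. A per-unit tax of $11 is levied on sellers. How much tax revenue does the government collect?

Tax revenue = 2189/34

Pre-tax equilibrium: p* = 77.5, q* = 28.5.
Tax on sellers shifts supply to qs = -359 + 5(p − 11) = -414 + 5p.
299.75 - 3.5p = -414 + 5p gives buyer price pb = 2855/34; sellers receive ps = 2855/34 − 11 = 2481/34.
New quantity: q = 299.75 − 3.5(2855/34) = 199/34.
Revenue = 11 × 199/34 = 2189/34.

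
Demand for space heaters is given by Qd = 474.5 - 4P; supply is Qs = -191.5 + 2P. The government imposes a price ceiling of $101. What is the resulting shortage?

Shortage = 60

Equilibrium price would be P* = 111, so the ceiling at 101 binds.
At P = 101: Qd = 474.5 − 4(101) = 70.5, Qs = -191.5 + 2(101) = 10.5.
Shortage = 70.5 − 10.5 = 60.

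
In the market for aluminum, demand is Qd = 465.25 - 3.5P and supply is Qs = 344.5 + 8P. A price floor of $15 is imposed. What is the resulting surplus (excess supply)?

Equilibrium price would be P* = 10.5, so the floor at 15 binds.
At P = 15: Qd = 412.75, Qs = 464.5.
Surplus = 464.5 − 412.75 = 51.75.

Surplus = 51.75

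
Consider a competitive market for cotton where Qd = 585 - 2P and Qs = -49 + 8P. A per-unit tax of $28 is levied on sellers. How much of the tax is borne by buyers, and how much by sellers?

Pre-tax equilibrium: P* = 63.4, Q* = 458.2.
Tax on sellers shifts supply to Qs = -49 + 8(P − 28) = -273 + 8P.
585 - 2P = -273 + 8P gives buyer price Pb = 85.8; sellers receive Ps = 85.8 − 28 = 57.8.
New quantity: Q = 585 − 2(85.8) = 413.4.
Buyer burden = 85.8 − 63.4 = 22.4; seller burden = 63.4 − 57.8 = 5.6.

Buyers bear $22.4, sellers bear $5.6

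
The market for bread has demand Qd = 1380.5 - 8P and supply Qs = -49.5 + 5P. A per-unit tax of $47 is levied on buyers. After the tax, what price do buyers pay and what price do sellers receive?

Buyers pay 1665/13, sellers receive 1054/13

Pre-tax equilibrium: P* = 110, Q* = 500.5.
Tax on buyers shifts demand to Qd = 1380.5 − 8(P + 47) = 1004.5 - 8P.
1004.5 - 8P = -49.5 + 5P gives seller price Ps = 1054/13; buyers pay Pb = 1054/13 + 47 = 1665/13.
New quantity: Q = 1380.5 − 8(1665/13) = 9253/26.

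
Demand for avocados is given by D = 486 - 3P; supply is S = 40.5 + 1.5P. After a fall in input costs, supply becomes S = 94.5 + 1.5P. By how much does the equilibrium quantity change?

Original equilibrium: P* = 99, Q* = 189.
New equilibrium: 486 - 3P = 94.5 + 1.5P, so 391.5 = 4.5P and P' = 87; Q' = 486 − 3(87) = 225.
Change in quantity: 225 − 189 = 36.

ΔQ = 36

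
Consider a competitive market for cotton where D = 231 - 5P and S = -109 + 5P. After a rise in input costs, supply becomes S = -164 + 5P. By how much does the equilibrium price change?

Original equilibrium: P* = 34, Q* = 61.
New equilibrium: 231 - 5P = -164 + 5P, so 395 = 10P and P' = 39.5; Q' = 231 − 5(39.5) = 33.5.
Change in price: 39.5 − 34 = 5.5.

ΔP = 5.5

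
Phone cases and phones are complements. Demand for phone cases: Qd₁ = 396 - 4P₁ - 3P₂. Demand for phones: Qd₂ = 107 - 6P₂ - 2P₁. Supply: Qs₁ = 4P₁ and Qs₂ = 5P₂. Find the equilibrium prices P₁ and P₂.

Market 1: 396 - 4P₁ - 3P₂ = 4P₁ → 8P₁ + 3P₂ = 396.
Market 2: 11P₂ + 2P₁ = 107.
Eliminating P₂: 11×(1) − 3×(2) gives 82P₁ = 4035, so P₁ = 4035/82.
Back-substitute into (2): P₂ = (107 − 2×4035/82) / 11 = 32/41.

P₁ = 4035/82, P₂ = 32/41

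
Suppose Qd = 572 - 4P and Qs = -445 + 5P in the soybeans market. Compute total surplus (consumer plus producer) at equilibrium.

Equilibrium: 572 - 4P = -445 + 5P gives P* = 113, Q* = 120.
Demand choke price: P = 143; supply starts at P = 89.
CS = ½(143 − 113)(120) = 1800; PS = ½(113 − 89)(120) = 1440.

Total surplus = 3240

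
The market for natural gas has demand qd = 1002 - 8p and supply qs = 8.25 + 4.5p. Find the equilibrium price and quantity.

Set qd = qs: 1002 - 8p = 8.25 + 4.5p.
993.75 = 12.5p, so p* = 79.5.
q* = 1002 − 8(79.5) = 366.

p* = 79.5, q* = 366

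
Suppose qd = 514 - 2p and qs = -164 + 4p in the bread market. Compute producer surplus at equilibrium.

Producer surplus = 10368

Equilibrium: 514 - 2p = -164 + 4p gives p* = 113, q* = 288.
Supply starts at p = 41 (where qs = 0).
PS = ½(113 − 41)(288) = 10368.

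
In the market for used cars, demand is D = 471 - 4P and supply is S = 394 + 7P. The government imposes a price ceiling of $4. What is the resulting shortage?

Shortage = 33

Equilibrium price would be P* = 7, so the ceiling at 4 binds.
At P = 4: D = 471 − 4(4) = 455, S = 394 + 7(4) = 422.
Shortage = 455 − 422 = 33.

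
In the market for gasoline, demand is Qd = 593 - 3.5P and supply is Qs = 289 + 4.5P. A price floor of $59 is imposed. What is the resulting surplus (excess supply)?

Equilibrium price would be P* = 38, so the floor at 59 binds.
At P = 59: Qd = 386.5, Qs = 554.5.
Surplus = 554.5 − 386.5 = 168.

Surplus = 168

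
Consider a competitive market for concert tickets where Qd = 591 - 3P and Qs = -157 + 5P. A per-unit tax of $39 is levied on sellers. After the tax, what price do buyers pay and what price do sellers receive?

Pre-tax equilibrium: P* = 93.5, Q* = 310.5.
Tax on sellers shifts supply to Qs = -157 + 5(P − 39) = -352 + 5P.
591 - 3P = -352 + 5P gives buyer price Pb = 117.875; sellers receive Ps = 117.875 − 39 = 78.875.
New quantity: Q = 591 − 3(117.875) = 237.375.

Buyers pay $117.875, sellers receive $78.875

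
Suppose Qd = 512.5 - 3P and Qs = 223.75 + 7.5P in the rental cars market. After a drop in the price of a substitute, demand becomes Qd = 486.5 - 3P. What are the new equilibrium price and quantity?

Original equilibrium: P* = 27.5, Q* = 430.
New equilibrium: 486.5 - 3P = 223.75 + 7.5P, so 262.75 = 10.5P and P' = 1051/42; Q' = 486.5 − 3(1051/42) = 2880/7.

P' = 1051/42, Q' = 2880/7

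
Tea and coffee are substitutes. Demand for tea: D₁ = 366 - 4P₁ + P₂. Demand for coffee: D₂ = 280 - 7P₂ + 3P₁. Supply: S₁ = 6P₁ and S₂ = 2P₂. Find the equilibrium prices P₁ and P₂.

Market 1: 366 - 4P₁ + P₂ = 6P₁ → 10P₁ - P₂ = 366.
Market 2: 9P₂ - 3P₁ = 280.
Eliminating P₂: 9×(1) + 1×(2) gives 87P₁ = 3574, so P₁ = 3574/87.
Back-substitute into (2): P₂ = (280 + 3×3574/87) / 9 = 3898/87.

P₁ = 3574/87, P₂ = 3898/87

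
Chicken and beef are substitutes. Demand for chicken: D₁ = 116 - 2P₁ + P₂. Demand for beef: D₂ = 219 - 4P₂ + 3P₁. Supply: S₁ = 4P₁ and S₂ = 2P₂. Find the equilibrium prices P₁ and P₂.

P₁ = 305/11, P₂ = 554/11

Market 1: 116 - 2P₁ + P₂ = 4P₁ → 6P₁ - P₂ = 116.
Market 2: 6P₂ - 3P₁ = 219.
Eliminating P₂: 6×(1) + 1×(2) gives 33P₁ = 915, so P₁ = 305/11.
Back-substitute into (2): P₂ = (219 + 3×305/11) / 6 = 554/11.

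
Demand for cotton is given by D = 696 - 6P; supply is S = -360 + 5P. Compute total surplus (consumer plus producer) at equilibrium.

Equilibrium: 696 - 6P = -360 + 5P gives P* = 96, Q* = 120.
Demand choke price: P = 116; supply starts at P = 72.
CS = ½(116 − 96)(120) = 1200; PS = ½(96 − 72)(120) = 1440.

Total surplus = 2640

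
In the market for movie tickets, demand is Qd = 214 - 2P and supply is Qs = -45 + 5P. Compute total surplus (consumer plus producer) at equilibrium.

Total surplus = 6860

Equilibrium: 214 - 2P = -45 + 5P gives P* = 37, Q* = 140.
Demand choke price: P = 107; supply starts at P = 9.
CS = ½(107 − 37)(140) = 4900; PS = ½(37 − 9)(140) = 1960.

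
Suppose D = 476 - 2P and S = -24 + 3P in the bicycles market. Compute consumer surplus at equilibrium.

Equilibrium: 476 - 2P = -24 + 3P gives P* = 100, Q* = 276.
Demand choke price (D = 0): P = 238.
CS = ½(238 − 100)(276) = 19044.

Consumer surplus = 19044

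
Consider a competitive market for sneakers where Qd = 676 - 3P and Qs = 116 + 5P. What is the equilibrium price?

P* = 70

Set Qd = Qs: 676 - 3P = 116 + 5P.
560 = 8P, so P* = 70.
Q* = 676 − 3(70) = 466.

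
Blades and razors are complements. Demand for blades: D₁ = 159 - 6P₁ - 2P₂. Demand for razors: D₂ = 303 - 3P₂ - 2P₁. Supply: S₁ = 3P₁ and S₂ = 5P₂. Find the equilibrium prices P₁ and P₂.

P₁ = 333/34, P₂ = 2409/68

Market 1: 159 - 6P₁ - 2P₂ = 3P₁ → 9P₁ + 2P₂ = 159.
Market 2: 8P₂ + 2P₁ = 303.
Eliminating P₂: 8×(1) − 2×(2) gives 68P₁ = 666, so P₁ = 333/34.
Back-substitute into (2): P₂ = (303 − 2×333/34) / 8 = 2409/68.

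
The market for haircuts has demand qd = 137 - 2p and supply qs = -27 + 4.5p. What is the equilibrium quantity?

q* = 1125/13

Set qd = qs: 137 - 2p = -27 + 4.5p.
164 = 6.5p, so p* = 328/13.
q* = 137 − 2(328/13) = 1125/13.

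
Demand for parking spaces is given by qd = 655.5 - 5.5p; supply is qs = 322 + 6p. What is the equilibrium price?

p* = 29

Set qd = qs: 655.5 - 5.5p = 322 + 6p.
333.5 = 11.5p, so p* = 29.
q* = 655.5 − 5.5(29) = 496.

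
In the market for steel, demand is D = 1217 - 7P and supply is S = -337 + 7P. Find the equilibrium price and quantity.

Set D = S: 1217 - 7P = -337 + 7P.
1554 = 14P, so P* = 111.
Q* = 1217 − 7(111) = 440.

P* = 111, Q* = 440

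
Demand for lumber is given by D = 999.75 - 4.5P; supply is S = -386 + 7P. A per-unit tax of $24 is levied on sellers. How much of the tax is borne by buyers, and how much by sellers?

Buyers bear 336/23, sellers bear 216/23

Pre-tax equilibrium: P* = 120.5, Q* = 457.5.
Tax on sellers shifts supply to S = -386 + 7(P − 24) = -554 + 7P.
999.75 - 4.5P = -554 + 7P gives buyer price Pb = 6215/46; sellers receive Ps = 6215/46 − 24 = 5111/46.
New quantity: Q = 999.75 − 4.5(6215/46) = 18021/46.
Buyer burden = 6215/46 − 120.5 = 336/23; seller burden = 120.5 − 5111/46 = 216/23.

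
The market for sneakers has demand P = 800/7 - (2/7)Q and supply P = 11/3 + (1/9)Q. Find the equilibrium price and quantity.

Set the two price expressions equal: 800/7 - (2/7)Q = 11/3 + (1/9)Q.
2323/21 = (25/63)Q, so Q* = 278.76.
P* = 800/7 − (2/7)(278.76) = 34.64.

P* = 34.64, Q* = 278.76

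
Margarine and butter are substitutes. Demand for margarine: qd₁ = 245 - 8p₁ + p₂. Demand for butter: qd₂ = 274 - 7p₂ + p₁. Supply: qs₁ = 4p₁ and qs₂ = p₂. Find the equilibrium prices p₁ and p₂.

p₁ = 2234/95, p₂ = 3533/95

Market 1: 245 - 8p₁ + p₂ = 4p₁ → 12p₁ - p₂ = 245.
Market 2: 8p₂ - p₁ = 274.
Eliminating p₂: 8×(1) + 1×(2) gives 95p₁ = 2234, so p₁ = 2234/95.
Back-substitute into (2): p₂ = (274 + 1×2234/95) / 8 = 3533/95.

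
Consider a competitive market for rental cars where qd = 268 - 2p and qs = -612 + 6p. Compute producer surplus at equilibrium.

Equilibrium: 268 - 2p = -612 + 6p gives p* = 110, q* = 48.
Supply starts at p = 102 (where qs = 0).
PS = ½(110 − 102)(48) = 192.

Producer surplus = 192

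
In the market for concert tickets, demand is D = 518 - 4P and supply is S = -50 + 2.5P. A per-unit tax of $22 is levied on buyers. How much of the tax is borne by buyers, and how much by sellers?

Pre-tax equilibrium: P* = 1136/13, Q* = 2190/13.
Tax on buyers shifts demand to D = 518 − 4(P + 22) = 430 - 4P.
430 - 4P = -50 + 2.5P gives seller price Ps = 960/13; buyers pay Pb = 960/13 + 22 = 1246/13.
New quantity: Q = 518 − 4(1246/13) = 1750/13.
Buyer burden = 1246/13 − 1136/13 = 110/13; seller burden = 1136/13 − 960/13 = 176/13.

Buyers bear 110/13, sellers bear 176/13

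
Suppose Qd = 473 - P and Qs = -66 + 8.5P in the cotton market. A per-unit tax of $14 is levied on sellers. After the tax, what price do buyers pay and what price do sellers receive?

Pre-tax equilibrium: P* = 1078/19, Q* = 7909/19.
Tax on sellers shifts supply to Qs = -66 + 8.5(P − 14) = -185 + 8.5P.
473 - P = -185 + 8.5P gives buyer price Pb = 1316/19; sellers receive Ps = 1316/19 − 14 = 1050/19.
New quantity: Q = 473 − 1(1316/19) = 7671/19.

Buyers pay 1316/19, sellers receive 1050/19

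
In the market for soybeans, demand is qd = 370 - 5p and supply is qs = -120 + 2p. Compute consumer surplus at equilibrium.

Equilibrium: 370 - 5p = -120 + 2p gives p* = 70, q* = 20.
Demand choke price (qd = 0): p = 74.
CS = ½(74 − 70)(20) = 40.

Consumer surplus = 40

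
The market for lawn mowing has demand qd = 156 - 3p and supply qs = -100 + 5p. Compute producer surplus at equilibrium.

Producer surplus = 360

Equilibrium: 156 - 3p = -100 + 5p gives p* = 32, q* = 60.
Supply starts at p = 20 (where qs = 0).
PS = ½(32 − 20)(60) = 360.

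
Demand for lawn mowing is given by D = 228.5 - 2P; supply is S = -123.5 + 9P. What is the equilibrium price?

P* = 32

Set D = S: 228.5 - 2P = -123.5 + 9P.
352 = 11P, so P* = 32.
Q* = 228.5 − 2(32) = 164.5.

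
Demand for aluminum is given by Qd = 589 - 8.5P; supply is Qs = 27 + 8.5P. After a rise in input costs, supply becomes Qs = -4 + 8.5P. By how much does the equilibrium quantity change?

ΔQ = -15.5

Original equilibrium: P* = 562/17, Q* = 308.
New equilibrium: 589 - 8.5P = -4 + 8.5P, so 593 = 17P and P' = 593/17; Q' = 589 − 8.5(593/17) = 292.5.
Change in quantity: 292.5 − 308 = -15.5.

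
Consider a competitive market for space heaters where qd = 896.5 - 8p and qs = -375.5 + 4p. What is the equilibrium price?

Set qd = qs: 896.5 - 8p = -375.5 + 4p.
1272 = 12p, so p* = 106.
q* = 896.5 − 8(106) = 48.5.

p* = 106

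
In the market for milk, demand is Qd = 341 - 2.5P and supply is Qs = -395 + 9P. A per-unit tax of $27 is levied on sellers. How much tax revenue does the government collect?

Tax revenue = 79596/23

Pre-tax equilibrium: P* = 64, Q* = 181.
Tax on sellers shifts supply to Qs = -395 + 9(P − 27) = -638 + 9P.
341 - 2.5P = -638 + 9P gives buyer price Pb = 1958/23; sellers receive Ps = 1958/23 − 27 = 1337/23.
New quantity: Q = 341 − 2.5(1958/23) = 2948/23.
Revenue = 27 × 2948/23 = 79596/23.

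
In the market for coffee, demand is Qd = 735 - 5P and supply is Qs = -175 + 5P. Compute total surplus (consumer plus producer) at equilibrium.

Total surplus = 15680

Equilibrium: 735 - 5P = -175 + 5P gives P* = 91, Q* = 280.
Demand choke price: P = 147; supply starts at P = 35.
CS = ½(147 − 91)(280) = 7840; PS = ½(91 − 35)(280) = 7840.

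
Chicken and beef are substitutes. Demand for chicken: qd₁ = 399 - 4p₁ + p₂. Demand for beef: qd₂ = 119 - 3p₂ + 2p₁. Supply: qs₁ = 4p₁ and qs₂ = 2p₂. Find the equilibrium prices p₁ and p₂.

Market 1: 399 - 4p₁ + p₂ = 4p₁ → 8p₁ - p₂ = 399.
Market 2: 5p₂ - 2p₁ = 119.
Eliminating p₂: 5×(1) + 1×(2) gives 38p₁ = 2114, so p₁ = 1057/19.
Back-substitute into (2): p₂ = (119 + 2×1057/19) / 5 = 875/19.

p₁ = 1057/19, p₂ = 875/19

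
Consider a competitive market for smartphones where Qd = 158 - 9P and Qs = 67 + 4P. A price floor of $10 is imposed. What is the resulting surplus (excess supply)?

Equilibrium price would be P* = 7, so the floor at 10 binds.
At P = 10: Qd = 68, Qs = 107.
Surplus = 107 − 68 = 39.

Surplus = 39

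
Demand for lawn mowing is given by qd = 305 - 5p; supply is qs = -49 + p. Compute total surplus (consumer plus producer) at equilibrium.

Equilibrium: 305 - 5p = -49 + p gives p* = 59, q* = 10.
Demand choke price: p = 61; supply starts at p = 49.
CS = ½(61 − 59)(10) = 10; PS = ½(59 − 49)(10) = 50.

Total surplus = 60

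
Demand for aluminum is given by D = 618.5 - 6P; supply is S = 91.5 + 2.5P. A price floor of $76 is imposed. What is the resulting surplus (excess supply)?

Equilibrium price would be P* = 62, so the floor at 76 binds.
At P = 76: D = 162.5, S = 281.5.
Surplus = 281.5 − 162.5 = 119.

Surplus = 119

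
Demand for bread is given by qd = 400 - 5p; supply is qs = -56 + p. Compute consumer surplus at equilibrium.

Equilibrium: 400 - 5p = -56 + p gives p* = 76, q* = 20.
Demand choke price (qd = 0): p = 80.
CS = ½(80 − 76)(20) = 40.

Consumer surplus = 40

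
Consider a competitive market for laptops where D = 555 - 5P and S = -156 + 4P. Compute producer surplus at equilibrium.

Producer surplus = 3200

Equilibrium: 555 - 5P = -156 + 4P gives P* = 79, Q* = 160.
Supply starts at P = 39 (where S = 0).
PS = ½(79 − 39)(160) = 3200.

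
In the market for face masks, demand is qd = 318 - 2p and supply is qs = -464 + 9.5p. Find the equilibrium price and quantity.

p* = 68, q* = 182

Set qd = qs: 318 - 2p = -464 + 9.5p.
782 = 11.5p, so p* = 68.
q* = 318 − 2(68) = 182.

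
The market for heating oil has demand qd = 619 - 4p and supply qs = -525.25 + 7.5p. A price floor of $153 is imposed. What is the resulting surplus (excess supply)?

Equilibrium price would be p* = 99.5, so the floor at 153 binds.
At p = 153: qd = 7, qs = 622.25.
Surplus = 622.25 − 7 = 615.25.

Surplus = 615.25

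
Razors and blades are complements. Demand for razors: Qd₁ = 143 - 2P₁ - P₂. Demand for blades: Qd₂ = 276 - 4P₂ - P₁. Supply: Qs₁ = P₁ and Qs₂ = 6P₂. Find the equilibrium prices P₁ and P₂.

P₁ = 1154/29, P₂ = 685/29

Market 1: 143 - 2P₁ - P₂ = P₁ → 3P₁ + P₂ = 143.
Market 2: 10P₂ + P₁ = 276.
Eliminating P₂: 10×(1) − 1×(2) gives 29P₁ = 1154, so P₁ = 1154/29.
Back-substitute into (2): P₂ = (276 − 1×1154/29) / 10 = 685/29.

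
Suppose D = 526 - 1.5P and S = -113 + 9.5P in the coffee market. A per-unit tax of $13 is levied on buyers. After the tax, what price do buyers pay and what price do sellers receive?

Pre-tax equilibrium: P* = 639/11, Q* = 9655/22.
Tax on buyers shifts demand to D = 526 − 1.5(P + 13) = 506.5 - 1.5P.
506.5 - 1.5P = -113 + 9.5P gives seller price Ps = 1239/22; buyers pay Pb = 1239/22 + 13 = 1525/22.
New quantity: Q = 526 − 1.5(1525/22) = 18569/44.

Buyers pay 1525/22, sellers receive 1239/22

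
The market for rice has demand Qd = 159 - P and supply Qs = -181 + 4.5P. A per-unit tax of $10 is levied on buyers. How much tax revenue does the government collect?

Tax revenue = 890

Pre-tax equilibrium: P* = 680/11, Q* = 1069/11.
Tax on buyers shifts demand to Qd = 159 − 1(P + 10) = 149 - P.
149 - P = -181 + 4.5P gives seller price Ps = 60; buyers pay Pb = 60 + 10 = 70.
New quantity: Q = 159 − 1(70) = 89.
Revenue = 10 × 89 = 890.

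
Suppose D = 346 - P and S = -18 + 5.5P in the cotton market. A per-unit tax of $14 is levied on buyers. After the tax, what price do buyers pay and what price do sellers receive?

Pre-tax equilibrium: P* = 56, Q* = 290.
Tax on buyers shifts demand to D = 346 − 1(P + 14) = 332 - P.
332 - P = -18 + 5.5P gives seller price Ps = 700/13; buyers pay Pb = 700/13 + 14 = 882/13.
New quantity: Q = 346 − 1(882/13) = 3616/13.

Buyers pay 882/13, sellers receive 700/13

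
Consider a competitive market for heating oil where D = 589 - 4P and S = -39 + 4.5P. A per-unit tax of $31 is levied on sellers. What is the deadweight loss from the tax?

Deadweight loss = 17298/17

Pre-tax equilibrium: P* = 1256/17, Q* = 4989/17.
Tax on sellers shifts supply to S = -39 + 4.5(P − 31) = -178.5 + 4.5P.
589 - 4P = -178.5 + 4.5P gives buyer price Pb = 1535/17; sellers receive Ps = 1535/17 − 31 = 1008/17.
New quantity: Q = 589 − 4(1535/17) = 3873/17.
DWL = ½ × 31 × (4989/17 − 3873/17) = 17298/17.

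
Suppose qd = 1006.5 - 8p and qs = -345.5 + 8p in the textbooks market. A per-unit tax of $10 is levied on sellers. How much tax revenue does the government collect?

Tax revenue = 2905

Pre-tax equilibrium: p* = 84.5, q* = 330.5.
Tax on sellers shifts supply to qs = -345.5 + 8(p − 10) = -425.5 + 8p.
1006.5 - 8p = -425.5 + 8p gives buyer price pb = 89.5; sellers receive ps = 89.5 − 10 = 79.5.
New quantity: q = 1006.5 − 8(89.5) = 290.5.
Revenue = 10 × 290.5 = 2905.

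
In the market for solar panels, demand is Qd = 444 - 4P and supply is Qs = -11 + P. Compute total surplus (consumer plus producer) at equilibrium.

Total surplus = 4000

Equilibrium: 444 - 4P = -11 + P gives P* = 91, Q* = 80.
Demand choke price: P = 111; supply starts at P = 11.
CS = ½(111 − 91)(80) = 800; PS = ½(91 − 11)(80) = 3200.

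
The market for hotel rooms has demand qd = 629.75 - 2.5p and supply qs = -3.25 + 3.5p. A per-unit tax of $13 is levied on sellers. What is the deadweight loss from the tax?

Pre-tax equilibrium: p* = 105.5, q* = 366.
Tax on sellers shifts supply to qs = -3.25 + 3.5(p − 13) = -48.75 + 3.5p.
629.75 - 2.5p = -48.75 + 3.5p gives buyer price pb = 1357/12; sellers receive ps = 1357/12 − 13 = 1201/12.
New quantity: q = 629.75 − 2.5(1357/12) = 8329/24.
DWL = ½ × 13 × (366 − 8329/24) = 5915/48.

Deadweight loss = 5915/48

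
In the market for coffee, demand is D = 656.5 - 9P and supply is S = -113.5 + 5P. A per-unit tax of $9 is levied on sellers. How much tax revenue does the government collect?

Tax revenue = 8352/7

Pre-tax equilibrium: P* = 55, Q* = 161.5.
Tax on sellers shifts supply to S = -113.5 + 5(P − 9) = -158.5 + 5P.
656.5 - 9P = -158.5 + 5P gives buyer price Pb = 815/14; sellers receive Ps = 815/14 − 9 = 689/14.
New quantity: Q = 656.5 − 9(815/14) = 928/7.
Revenue = 9 × 928/7 = 8352/7.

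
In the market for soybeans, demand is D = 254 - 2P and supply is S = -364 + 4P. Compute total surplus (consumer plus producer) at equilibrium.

Total surplus = 864

Equilibrium: 254 - 2P = -364 + 4P gives P* = 103, Q* = 48.
Demand choke price: P = 127; supply starts at P = 91.
CS = ½(127 − 103)(48) = 576; PS = ½(103 − 91)(48) = 288.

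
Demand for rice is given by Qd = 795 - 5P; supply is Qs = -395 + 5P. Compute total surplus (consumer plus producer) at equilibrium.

Equilibrium: 795 - 5P = -395 + 5P gives P* = 119, Q* = 200.
Demand choke price: P = 159; supply starts at P = 79.
CS = ½(159 − 119)(200) = 4000; PS = ½(119 − 79)(200) = 4000.

Total surplus = 8000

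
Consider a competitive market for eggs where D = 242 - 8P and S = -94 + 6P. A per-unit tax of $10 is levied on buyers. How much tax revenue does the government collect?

Pre-tax equilibrium: P* = 24, Q* = 50.
Tax on buyers shifts demand to D = 242 − 8(P + 10) = 162 - 8P.
162 - 8P = -94 + 6P gives seller price Ps = 128/7; buyers pay Pb = 128/7 + 10 = 198/7.
New quantity: Q = 242 − 8(198/7) = 110/7.
Revenue = 10 × 110/7 = 1100/7.

Tax revenue = 1100/7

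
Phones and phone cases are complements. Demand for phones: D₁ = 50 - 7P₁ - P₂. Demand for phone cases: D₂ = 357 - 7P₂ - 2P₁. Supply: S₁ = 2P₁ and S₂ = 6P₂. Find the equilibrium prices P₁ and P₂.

P₁ = 293/115, P₂ = 3113/115

Market 1: 50 - 7P₁ - P₂ = 2P₁ → 9P₁ + P₂ = 50.
Market 2: 13P₂ + 2P₁ = 357.
Eliminating P₂: 13×(1) − 1×(2) gives 115P₁ = 293, so P₁ = 293/115.
Back-substitute into (2): P₂ = (357 − 2×293/115) / 13 = 3113/115.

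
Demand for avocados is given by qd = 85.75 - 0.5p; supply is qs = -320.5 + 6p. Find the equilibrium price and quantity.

p* = 62.5, q* = 54.5

Set qd = qs: 85.75 - 0.5p = -320.5 + 6p.
406.25 = 6.5p, so p* = 62.5.
q* = 85.75 − 0.5(62.5) = 54.5.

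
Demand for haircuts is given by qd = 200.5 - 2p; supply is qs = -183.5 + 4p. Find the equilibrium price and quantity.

p* = 64, q* = 72.5

Set qd = qs: 200.5 - 2p = -183.5 + 4p.
384 = 6p, so p* = 64.
q* = 200.5 − 2(64) = 72.5.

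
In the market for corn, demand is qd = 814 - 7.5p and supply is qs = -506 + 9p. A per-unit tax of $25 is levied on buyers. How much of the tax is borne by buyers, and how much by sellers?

Buyers bear 150/11, sellers bear 125/11

Pre-tax equilibrium: p* = 80, q* = 214.
Tax on buyers shifts demand to qd = 814 − 7.5(p + 25) = 626.5 - 7.5p.
626.5 - 7.5p = -506 + 9p gives seller price ps = 755/11; buyers pay pb = 755/11 + 25 = 1030/11.
New quantity: q = 814 − 7.5(1030/11) = 1229/11.
Buyer burden = 1030/11 − 80 = 150/11; seller burden = 80 − 755/11 = 125/11.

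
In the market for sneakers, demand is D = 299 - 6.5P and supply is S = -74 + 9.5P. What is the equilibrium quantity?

Set D = S: 299 - 6.5P = -74 + 9.5P.
373 = 16P, so P* = 23.3125.
Q* = 299 − 6.5(23.3125) = 147.46875.

Q* = 147.46875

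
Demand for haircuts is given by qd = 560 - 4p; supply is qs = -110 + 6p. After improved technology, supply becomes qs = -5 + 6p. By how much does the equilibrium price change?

Δp = -10.5

Original equilibrium: p* = 67, q* = 292.
New equilibrium: 560 - 4p = -5 + 6p, so 565 = 10p and p' = 56.5; q' = 560 − 4(56.5) = 334.
Change in price: 56.5 − 67 = -10.5.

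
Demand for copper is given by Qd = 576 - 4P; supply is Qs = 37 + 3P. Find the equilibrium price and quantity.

P* = 77, Q* = 268

Set Qd = Qs: 576 - 4P = 37 + 3P.
539 = 7P, so P* = 77.
Q* = 576 − 4(77) = 268.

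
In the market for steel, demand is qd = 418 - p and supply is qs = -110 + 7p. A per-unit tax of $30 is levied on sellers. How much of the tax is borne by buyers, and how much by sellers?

Pre-tax equilibrium: p* = 66, q* = 352.
Tax on sellers shifts supply to qs = -110 + 7(p − 30) = -320 + 7p.
418 - p = -320 + 7p gives buyer price pb = 92.25; sellers receive ps = 92.25 − 30 = 62.25.
New quantity: q = 418 − 1(92.25) = 325.75.
Buyer burden = 92.25 − 66 = 26.25; seller burden = 66 − 62.25 = 3.75.

Buyers bear $26.25, sellers bear $3.75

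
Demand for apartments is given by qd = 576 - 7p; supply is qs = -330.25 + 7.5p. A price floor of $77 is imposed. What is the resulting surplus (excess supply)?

Surplus = 210.25

Equilibrium price would be p* = 62.5, so the floor at 77 binds.
At p = 77: qd = 37, qs = 247.25.
Surplus = 247.25 − 37 = 210.25.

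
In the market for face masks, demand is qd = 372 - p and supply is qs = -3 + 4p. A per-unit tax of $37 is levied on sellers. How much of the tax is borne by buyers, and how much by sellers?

Pre-tax equilibrium: p* = 75, q* = 297.
Tax on sellers shifts supply to qs = -3 + 4(p − 37) = -151 + 4p.
372 - p = -151 + 4p gives buyer price pb = 104.6; sellers receive ps = 104.6 − 37 = 67.6.
New quantity: q = 372 − 1(104.6) = 267.4.
Buyer burden = 104.6 − 75 = 29.6; seller burden = 75 − 67.6 = 7.4.

Buyers bear $29.6, sellers bear $7.4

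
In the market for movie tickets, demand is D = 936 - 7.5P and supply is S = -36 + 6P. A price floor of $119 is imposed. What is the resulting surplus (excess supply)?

Surplus = 634.5

Equilibrium price would be P* = 72, so the floor at 119 binds.
At P = 119: D = 43.5, S = 678.
Surplus = 678 − 43.5 = 634.5.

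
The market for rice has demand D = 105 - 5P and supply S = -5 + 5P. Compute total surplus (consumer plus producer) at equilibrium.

Equilibrium: 105 - 5P = -5 + 5P gives P* = 11, Q* = 50.
Demand choke price: P = 21; supply starts at P = 1.
CS = ½(21 − 11)(50) = 250; PS = ½(11 − 1)(50) = 250.

Total surplus = 500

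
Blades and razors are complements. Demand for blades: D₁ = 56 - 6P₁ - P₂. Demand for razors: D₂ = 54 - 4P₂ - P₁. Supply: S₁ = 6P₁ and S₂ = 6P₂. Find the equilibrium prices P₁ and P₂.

P₁ = 506/119, P₂ = 592/119

Market 1: 56 - 6P₁ - P₂ = 6P₁ → 12P₁ + P₂ = 56.
Market 2: 10P₂ + P₁ = 54.
Eliminating P₂: 10×(1) − 1×(2) gives 119P₁ = 506, so P₁ = 506/119.
Back-substitute into (2): P₂ = (54 − 1×506/119) / 10 = 592/119.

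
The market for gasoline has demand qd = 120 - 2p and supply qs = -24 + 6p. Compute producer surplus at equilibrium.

Equilibrium: 120 - 2p = -24 + 6p gives p* = 18, q* = 84.
Supply starts at p = 4 (where qs = 0).
PS = ½(18 − 4)(84) = 588.

Producer surplus = 588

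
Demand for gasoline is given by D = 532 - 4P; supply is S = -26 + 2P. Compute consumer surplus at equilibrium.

Consumer surplus = 3200

Equilibrium: 532 - 4P = -26 + 2P gives P* = 93, Q* = 160.
Demand choke price (D = 0): P = 133.
CS = ½(133 − 93)(160) = 3200.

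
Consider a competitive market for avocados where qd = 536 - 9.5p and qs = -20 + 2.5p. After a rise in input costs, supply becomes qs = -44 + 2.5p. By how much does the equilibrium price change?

Δp = 2

Original equilibrium: p* = 139/3, q* = 575/6.
New equilibrium: 536 - 9.5p = -44 + 2.5p, so 580 = 12p and p' = 145/3; q' = 536 − 9.5(145/3) = 461/6.
Change in price: 145/3 − 139/3 = 2.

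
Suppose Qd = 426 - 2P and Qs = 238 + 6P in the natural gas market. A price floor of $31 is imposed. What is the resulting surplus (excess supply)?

Surplus = 60

Equilibrium price would be P* = 23.5, so the floor at 31 binds.
At P = 31: Qd = 364, Qs = 424.
Surplus = 424 − 364 = 60.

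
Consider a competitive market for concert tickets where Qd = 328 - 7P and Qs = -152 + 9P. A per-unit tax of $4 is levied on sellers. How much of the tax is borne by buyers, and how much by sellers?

Pre-tax equilibrium: P* = 30, Q* = 118.
Tax on sellers shifts supply to Qs = -152 + 9(P − 4) = -188 + 9P.
328 - 7P = -188 + 9P gives buyer price Pb = 32.25; sellers receive Ps = 32.25 − 4 = 28.25.
New quantity: Q = 328 − 7(32.25) = 102.25.
Buyer burden = 32.25 − 30 = 2.25; seller burden = 30 − 28.25 = 1.75.

Buyers bear $2.25, sellers bear $1.75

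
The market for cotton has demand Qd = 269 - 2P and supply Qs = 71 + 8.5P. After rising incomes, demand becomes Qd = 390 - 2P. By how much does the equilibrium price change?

ΔP = 242/21

Original equilibrium: P* = 132/7, Q* = 1619/7.
New equilibrium: 390 - 2P = 71 + 8.5P, so 319 = 10.5P and P' = 638/21; Q' = 390 − 2(638/21) = 6914/21.
Change in price: 638/21 − 132/7 = 242/21.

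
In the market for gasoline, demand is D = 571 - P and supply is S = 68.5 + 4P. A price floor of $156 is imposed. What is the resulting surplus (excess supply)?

Surplus = 277.5

Equilibrium price would be P* = 100.5, so the floor at 156 binds.
At P = 156: D = 415, S = 692.5.
Surplus = 692.5 − 415 = 277.5.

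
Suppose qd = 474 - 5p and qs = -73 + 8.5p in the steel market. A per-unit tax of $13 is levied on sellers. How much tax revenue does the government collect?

Tax revenue = 80899/27

Pre-tax equilibrium: p* = 1094/27, q* = 7328/27.
Tax on sellers shifts supply to qs = -73 + 8.5(p − 13) = -183.5 + 8.5p.
474 - 5p = -183.5 + 8.5p gives buyer price pb = 1315/27; sellers receive ps = 1315/27 − 13 = 964/27.
New quantity: q = 474 − 5(1315/27) = 6223/27.
Revenue = 13 × 6223/27 = 80899/27.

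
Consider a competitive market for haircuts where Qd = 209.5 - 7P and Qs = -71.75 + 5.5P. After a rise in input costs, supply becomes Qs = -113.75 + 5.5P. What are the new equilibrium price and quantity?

Original equilibrium: P* = 22.5, Q* = 52.
New equilibrium: 209.5 - 7P = -113.75 + 5.5P, so 323.25 = 12.5P and P' = 25.86; Q' = 209.5 − 7(25.86) = 28.48.

P' = 25.86, Q' = 28.48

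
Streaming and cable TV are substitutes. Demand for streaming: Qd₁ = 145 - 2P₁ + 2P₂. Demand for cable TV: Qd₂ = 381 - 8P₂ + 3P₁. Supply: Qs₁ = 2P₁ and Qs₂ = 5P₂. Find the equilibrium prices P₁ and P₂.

Market 1: 145 - 2P₁ + 2P₂ = 2P₁ → 4P₁ - 2P₂ = 145.
Market 2: 13P₂ - 3P₁ = 381.
Eliminating P₂: 13×(1) + 2×(2) gives 46P₁ = 2647, so P₁ = 2647/46.
Back-substitute into (2): P₂ = (381 + 3×2647/46) / 13 = 1959/46.

P₁ = 2647/46, P₂ = 1959/46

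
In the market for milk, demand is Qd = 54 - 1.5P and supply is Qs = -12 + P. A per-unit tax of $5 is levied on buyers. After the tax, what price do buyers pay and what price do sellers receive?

Pre-tax equilibrium: P* = 26.4, Q* = 14.4.
Tax on buyers shifts demand to Qd = 54 − 1.5(P + 5) = 46.5 - 1.5P.
46.5 - 1.5P = -12 + P gives seller price Ps = 23.4; buyers pay Pb = 23.4 + 5 = 28.4.
New quantity: Q = 54 − 1.5(28.4) = 11.4.

Buyers pay $28.4, sellers receive $23.4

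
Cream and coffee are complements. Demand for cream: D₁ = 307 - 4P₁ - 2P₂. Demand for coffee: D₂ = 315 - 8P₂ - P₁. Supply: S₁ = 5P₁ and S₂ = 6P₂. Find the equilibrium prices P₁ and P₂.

Market 1: 307 - 4P₁ - 2P₂ = 5P₁ → 9P₁ + 2P₂ = 307.
Market 2: 14P₂ + P₁ = 315.
Eliminating P₂: 14×(1) − 2×(2) gives 124P₁ = 3668, so P₁ = 917/31.
Back-substitute into (2): P₂ = (315 − 1×917/31) / 14 = 632/31.

P₁ = 917/31, P₂ = 632/31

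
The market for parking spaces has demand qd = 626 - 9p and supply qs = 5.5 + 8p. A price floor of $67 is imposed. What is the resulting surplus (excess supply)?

Surplus = 518.5

Equilibrium price would be p* = 36.5, so the floor at 67 binds.
At p = 67: qd = 23, qs = 541.5.
Surplus = 541.5 − 23 = 518.5.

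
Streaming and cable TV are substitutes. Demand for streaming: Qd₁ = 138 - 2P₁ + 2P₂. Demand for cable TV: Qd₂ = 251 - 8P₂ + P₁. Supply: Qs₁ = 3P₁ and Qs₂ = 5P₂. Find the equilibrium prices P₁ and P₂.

P₁ = 328/9, P₂ = 199/9

Market 1: 138 - 2P₁ + 2P₂ = 3P₁ → 5P₁ - 2P₂ = 138.
Market 2: 13P₂ - P₁ = 251.
Eliminating P₂: 13×(1) + 2×(2) gives 63P₁ = 2296, so P₁ = 328/9.
Back-substitute into (2): P₂ = (251 + 1×328/9) / 13 = 199/9.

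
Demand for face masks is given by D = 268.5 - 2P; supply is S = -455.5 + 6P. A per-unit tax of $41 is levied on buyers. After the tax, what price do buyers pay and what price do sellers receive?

Buyers pay $121.25, sellers receive $80.25

Pre-tax equilibrium: P* = 90.5, Q* = 87.5.
Tax on buyers shifts demand to D = 268.5 − 2(P + 41) = 186.5 - 2P.
186.5 - 2P = -455.5 + 6P gives seller price Ps = 80.25; buyers pay Pb = 80.25 + 41 = 121.25.
New quantity: Q = 268.5 − 2(121.25) = 26.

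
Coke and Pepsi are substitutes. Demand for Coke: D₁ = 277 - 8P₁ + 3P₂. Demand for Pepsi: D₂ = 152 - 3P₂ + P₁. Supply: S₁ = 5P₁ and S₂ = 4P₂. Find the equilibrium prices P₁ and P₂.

P₁ = 2395/88, P₂ = 2253/88

Market 1: 277 - 8P₁ + 3P₂ = 5P₁ → 13P₁ - 3P₂ = 277.
Market 2: 7P₂ - P₁ = 152.
Eliminating P₂: 7×(1) + 3×(2) gives 88P₁ = 2395, so P₁ = 2395/88.
Back-substitute into (2): P₂ = (152 + 1×2395/88) / 7 = 2253/88.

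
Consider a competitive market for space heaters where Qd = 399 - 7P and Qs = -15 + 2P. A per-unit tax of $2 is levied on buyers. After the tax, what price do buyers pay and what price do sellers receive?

Buyers pay 418/9, sellers receive 400/9

Pre-tax equilibrium: P* = 46, Q* = 77.
Tax on buyers shifts demand to Qd = 399 − 7(P + 2) = 385 - 7P.
385 - 7P = -15 + 2P gives seller price Ps = 400/9; buyers pay Pb = 400/9 + 2 = 418/9.
New quantity: Q = 399 − 7(418/9) = 665/9.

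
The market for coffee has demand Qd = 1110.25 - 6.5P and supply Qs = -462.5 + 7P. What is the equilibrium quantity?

Q* = 353

Set Qd = Qs: 1110.25 - 6.5P = -462.5 + 7P.
1572.75 = 13.5P, so P* = 116.5.
Q* = 1110.25 − 6.5(116.5) = 353.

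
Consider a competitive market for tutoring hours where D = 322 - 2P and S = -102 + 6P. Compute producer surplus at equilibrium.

Equilibrium: 322 - 2P = -102 + 6P gives P* = 53, Q* = 216.
Supply starts at P = 17 (where S = 0).
PS = ½(53 − 17)(216) = 3888.

Producer surplus = 3888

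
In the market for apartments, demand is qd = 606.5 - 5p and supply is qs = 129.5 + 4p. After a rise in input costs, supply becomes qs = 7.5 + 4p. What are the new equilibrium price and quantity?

p' = 599/9, q' = 4927/18

Original equilibrium: p* = 53, q* = 341.5.
New equilibrium: 606.5 - 5p = 7.5 + 4p, so 599 = 9p and p' = 599/9; q' = 606.5 − 5(599/9) = 4927/18.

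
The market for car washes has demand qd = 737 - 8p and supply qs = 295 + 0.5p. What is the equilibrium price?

Set qd = qs: 737 - 8p = 295 + 0.5p.
442 = 8.5p, so p* = 52.
q* = 737 − 8(52) = 321.

p* = 52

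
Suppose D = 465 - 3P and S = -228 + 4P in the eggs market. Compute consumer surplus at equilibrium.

Equilibrium: 465 - 3P = -228 + 4P gives P* = 99, Q* = 168.
Demand choke price (D = 0): P = 155.
CS = ½(155 − 99)(168) = 4704.

Consumer surplus = 4704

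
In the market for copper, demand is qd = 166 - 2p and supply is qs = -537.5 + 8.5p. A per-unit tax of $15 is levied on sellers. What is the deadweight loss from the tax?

Deadweight loss = 1275/7

Pre-tax equilibrium: p* = 67, q* = 32.
Tax on sellers shifts supply to qs = -537.5 + 8.5(p − 15) = -665 + 8.5p.
166 - 2p = -665 + 8.5p gives buyer price pb = 554/7; sellers receive ps = 554/7 − 15 = 449/7.
New quantity: q = 166 − 2(554/7) = 54/7.
DWL = ½ × 15 × (32 − 54/7) = 1275/7.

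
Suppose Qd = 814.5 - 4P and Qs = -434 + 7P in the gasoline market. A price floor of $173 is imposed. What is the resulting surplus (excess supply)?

Surplus = 654.5

Equilibrium price would be P* = 113.5, so the floor at 173 binds.
At P = 173: Qd = 122.5, Qs = 777.
Surplus = 777 − 122.5 = 654.5.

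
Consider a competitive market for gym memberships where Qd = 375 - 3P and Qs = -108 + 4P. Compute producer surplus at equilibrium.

Equilibrium: 375 - 3P = -108 + 4P gives P* = 69, Q* = 168.
Supply starts at P = 27 (where Qs = 0).
PS = ½(69 − 27)(168) = 3528.

Producer surplus = 3528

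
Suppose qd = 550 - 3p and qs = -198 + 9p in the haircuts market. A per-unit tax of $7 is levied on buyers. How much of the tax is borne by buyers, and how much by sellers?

Pre-tax equilibrium: p* = 187/3, q* = 363.
Tax on buyers shifts demand to qd = 550 − 3(p + 7) = 529 - 3p.
529 - 3p = -198 + 9p gives seller price ps = 727/12; buyers pay pb = 727/12 + 7 = 811/12.
New quantity: q = 550 − 3(811/12) = 347.25.
Buyer burden = 811/12 − 187/3 = 5.25; seller burden = 187/3 − 727/12 = 1.75.

Buyers bear $5.25, sellers bear $1.75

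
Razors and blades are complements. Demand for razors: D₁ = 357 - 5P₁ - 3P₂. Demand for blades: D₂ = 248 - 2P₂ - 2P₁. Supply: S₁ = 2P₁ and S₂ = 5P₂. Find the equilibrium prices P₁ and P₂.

Market 1: 357 - 5P₁ - 3P₂ = 2P₁ → 7P₁ + 3P₂ = 357.
Market 2: 7P₂ + 2P₁ = 248.
Eliminating P₂: 7×(1) − 3×(2) gives 43P₁ = 1755, so P₁ = 1755/43.
Back-substitute into (2): P₂ = (248 − 2×1755/43) / 7 = 1022/43.

P₁ = 1755/43, P₂ = 1022/43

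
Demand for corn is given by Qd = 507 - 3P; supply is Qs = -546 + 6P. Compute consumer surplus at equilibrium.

Equilibrium: 507 - 3P = -546 + 6P gives P* = 117, Q* = 156.
Demand choke price (Qd = 0): P = 169.
CS = ½(169 − 117)(156) = 4056.

Consumer surplus = 4056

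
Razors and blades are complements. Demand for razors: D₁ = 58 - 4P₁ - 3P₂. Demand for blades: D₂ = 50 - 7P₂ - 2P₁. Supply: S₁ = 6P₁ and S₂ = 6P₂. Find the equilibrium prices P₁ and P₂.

P₁ = 151/31, P₂ = 96/31

Market 1: 58 - 4P₁ - 3P₂ = 6P₁ → 10P₁ + 3P₂ = 58.
Market 2: 13P₂ + 2P₁ = 50.
Eliminating P₂: 13×(1) − 3×(2) gives 124P₁ = 604, so P₁ = 151/31.
Back-substitute into (2): P₂ = (50 − 2×151/31) / 13 = 96/31.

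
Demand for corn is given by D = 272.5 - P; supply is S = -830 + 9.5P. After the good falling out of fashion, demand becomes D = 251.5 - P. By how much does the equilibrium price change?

ΔP = -2

Original equilibrium: P* = 105, Q* = 167.5.
New equilibrium: 251.5 - P = -830 + 9.5P, so 1081.5 = 10.5P and P' = 103; Q' = 251.5 − 1(103) = 148.5.
Change in price: 103 − 105 = -2.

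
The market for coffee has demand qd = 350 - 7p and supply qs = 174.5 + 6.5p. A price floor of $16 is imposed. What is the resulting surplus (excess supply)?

Surplus = 40.5

Equilibrium price would be p* = 13, so the floor at 16 binds.
At p = 16: qd = 238, qs = 278.5.
Surplus = 278.5 − 238 = 40.5.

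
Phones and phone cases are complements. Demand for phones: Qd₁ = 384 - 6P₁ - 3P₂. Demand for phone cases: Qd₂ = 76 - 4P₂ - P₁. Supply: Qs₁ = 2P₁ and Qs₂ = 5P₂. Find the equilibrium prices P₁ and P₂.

Market 1: 384 - 6P₁ - 3P₂ = 2P₁ → 8P₁ + 3P₂ = 384.
Market 2: 9P₂ + P₁ = 76.
Eliminating P₂: 9×(1) − 3×(2) gives 69P₁ = 3228, so P₁ = 1076/23.
Back-substitute into (2): P₂ = (76 − 1×1076/23) / 9 = 224/69.

P₁ = 1076/23, P₂ = 224/69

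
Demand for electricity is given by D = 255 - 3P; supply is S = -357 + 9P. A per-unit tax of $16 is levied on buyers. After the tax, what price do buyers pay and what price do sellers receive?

Buyers pay $63, sellers receive $47

Pre-tax equilibrium: P* = 51, Q* = 102.
Tax on buyers shifts demand to D = 255 − 3(P + 16) = 207 - 3P.
207 - 3P = -357 + 9P gives seller price Ps = 47; buyers pay Pb = 47 + 16 = 63.
New quantity: Q = 255 − 3(63) = 66.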